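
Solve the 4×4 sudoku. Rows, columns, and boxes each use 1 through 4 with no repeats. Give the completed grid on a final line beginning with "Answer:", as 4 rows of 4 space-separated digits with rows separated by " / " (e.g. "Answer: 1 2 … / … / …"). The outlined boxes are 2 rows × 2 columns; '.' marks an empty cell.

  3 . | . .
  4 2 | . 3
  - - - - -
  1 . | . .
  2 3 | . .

Step 1. [r2c3∈{1}] r2c3 has the single candidate 1. So r2c3=1.
Step 2. [r4c3∈{4}] nothing but 4 survives at r4c3. So r4c3=4.
Step 3. [r3c4∈{2}] r3c4's peers cover all but 2 ⇒ r3c4=2.
Step 4. [r3c2∈{4}] nothing but 4 survives at r3c2. So r3c2=4.
Step 5. [r1c2∈{1}] nothing but 1 survives at r1c2. So r1c2=1.
Step 6. [r4c4∈{1}] r4c4 is down to just 1, so r4c4=1.
Step 7. [r1c3∈{2}] only 2 remains possible at r1c3, so r1c3=2.
Step 8. [r3c3∈{3}] r3c3 is down to just 3, so r3c3=3.
Step 9. [r1c4∈{4}] r1c4's peers cover all but 4. So r1c4=4.

Answer: 3 1 2 4 / 4 2 1 3 / 1 4 3 2 / 2 3 4 1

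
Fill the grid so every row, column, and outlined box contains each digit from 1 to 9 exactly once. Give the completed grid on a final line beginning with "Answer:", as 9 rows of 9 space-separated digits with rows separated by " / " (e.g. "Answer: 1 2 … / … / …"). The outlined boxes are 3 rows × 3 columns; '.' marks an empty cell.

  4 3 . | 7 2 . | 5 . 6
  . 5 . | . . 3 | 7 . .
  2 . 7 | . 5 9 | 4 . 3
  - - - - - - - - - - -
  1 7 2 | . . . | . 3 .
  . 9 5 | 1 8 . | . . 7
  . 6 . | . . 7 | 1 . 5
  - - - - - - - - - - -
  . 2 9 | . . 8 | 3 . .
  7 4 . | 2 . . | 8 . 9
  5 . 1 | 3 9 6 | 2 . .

Step 1. [r6c3∈{3,4,8}] 4 has one home in col 3: r6c3. So r6c3=4.
Step 2. [r1c8∈{1,8,9}] r1c8 is the only open cell in row 1 admitting 9, so r1c8=9.
Step 3. [r9c9∈{4}] r9c9's peers cover all but 4 ⇒ r9c9=4.
Step 4. [r7c9∈{1}] r7c9's peers cover all but 1. So r7c9=1.
Step 5. [r3c4∈{6,8}] r3c4 is the only open cell in row 3 admitting 6 ⇒ r3c4=6.
Step 6. [r2c4∈{4,8}] 8 has one home in col 4: r2c4. So r2c4=8.
Step 7. [r3c8∈{1,8}] in box 3, 8 fits only at r3c8. So r3c8=8.
Step 8. [r5c8∈{2,4,6}] col 8 places 4 nowhere but r5c8. So r5c8=4.
Step 9. [r7c1∈{6}] r7c1 has the single candidate 6, so r7c1=6.
Step 10. [r4c6∈{4,5}] r4c6 is the only open cell in col 6 admitting 4 ⇒ r4c6=4.
Step 11. [r8c6∈{1,5}] in col 6, 5 fits only at r8c6, so r8c6=5.
Step 12. [r4c7∈{6,9}] 9 has one home in col 7: r4c7. So r4c7=9.
Step 13. [r2c8∈{1,2}] col 8 places 1 nowhere but r2c8. So r2c8=1.
Step 14. [r7c5∈{4,7}] across col 5, 7 lands solely at r7c5. So r7c5=7.
Step 15. [r5c1∈{3}] r5c1 is down to just 3, so r5c1=3.
Step 16. [r6c8∈{2}] only 2 remains possible at r6c8, so r6c8=2.
Step 17. [r9c8∈{7}] r9c8's peers cover all but 7, so r9c8=7.
Step 18. [r6c5∈{3}] nothing but 3 survives at r6c5, so r6c5=3.
Step 19. [r3c2∈{1}] nothing but 1 survives at r3c2 ⇒ r3c2=1.
Step 20. [r4c4∈{5}] r4c4 has the single candidate 5 ⇒ r4c4=5.
Step 21. [r1c6∈{1}] r1c6 has the single candidate 1 ⇒ r1c6=1.
Step 22. [r2c9∈{2}] nothing but 2 survives at r2c9 ⇒ r2c9=2.
Step 23. [r7c4∈{4}] r7c4's peers cover all but 4. So r7c4=4.
Step 24. [r8c5∈{1}] only 1 remains possible at r8c5. So r8c5=1.
Step 25. [r6c1∈{8}] r6c1 has the single candidate 8. So r6c1=8.
Step 26. [r8c3∈{3}] nothing but 3 survives at r8c3. So r8c3=3.
Step 27. [r2c3∈{6}] r2c3's peers cover all but 6 ⇒ r2c3=6.
Step 28. [r4c5∈{6}] r4c5 has the single candidate 6 ⇒ r4c5=6.
Step 29. [r1c3∈{8}] nothing but 8 survives at r1c3. So r1c3=8.
Step 30. [r8c8∈{6}] r8c8 is down to just 6 ⇒ r8c8=6.
Step 31. [r4c9∈{8}] only 8 remains possible at r4c9 ⇒ r4c9=8.
Step 32. [r9c2∈{8}] r9c2 has the single candidate 8, so r9c2=8.
Step 33. [r7c8∈{5}] r7c8 has the single candidate 5 ⇒ r7c8=5.
Step 34. [r2c5∈{4}] r2c5 has the single candidate 4 ⇒ r2c5=4.
Step 35. [r6c4∈{9}] nothing but 9 survives at r6c4, so r6c4=9.
Step 36. [r2c1∈{9}] r2c1's peers cover all but 9. So r2c1=9.
Step 37. [r5c6∈{2}] r5c6's peers cover all but 2. So r5c6=2.
Step 38. [r5c7∈{6}] only 6 remains possible at r5c7, so r5c7=6.

Answer: 4 3 8 7 2 1 5 9 6 / 9 5 6 8 4 3 7 1 2 / 2 1 7 6 5 9 4 8 3 / 1 7 2 5 6 4 9 3 8 / 3 9 5 1 8 2 6 4 7 / 8 6 4 9 3 7 1 2 5 / 6 2 9 4 7 8 3 5 1 / 7 4 3 2 1 5 8 6 9 / 5 8 1 3 9 6 2 7 4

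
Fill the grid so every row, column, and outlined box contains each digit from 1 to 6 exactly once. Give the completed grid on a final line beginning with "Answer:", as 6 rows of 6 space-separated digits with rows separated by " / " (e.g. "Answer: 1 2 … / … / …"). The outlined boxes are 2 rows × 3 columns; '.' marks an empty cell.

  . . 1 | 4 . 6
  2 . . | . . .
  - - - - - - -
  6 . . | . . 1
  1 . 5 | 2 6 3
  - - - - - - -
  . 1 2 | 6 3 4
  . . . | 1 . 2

Step 1. [r6c5∈{5}] r6c5 is down to just 5 ⇒ r6c5=5.
Step 2. [r4c2∈{4}] r4c2 is down to just 4. So r4c2=4.
Step 3. [r2c3∈{3,4,6}] r2c3 is the only open cell in row 2 admitting 4, so r2c3=4.
Step 4. [r2c2∈{3,5,6}] r2c2 is the only open cell in row 2 admitting 6 ⇒ r2c2=6.
Step 5. [r6c2∈{3}] r6c2's peers cover all but 3, so r6c2=3.
Step 6. [r1c1∈{3,5}] row 1 places 3 nowhere but r1c1. So r1c1=3.
Step 7. [r2c4∈{3,5}] 3 has one home in row 2: r2c4, so r2c4=3.
Step 8. [r3c2∈{2}] r3c2's peers cover all but 2. So r3c2=2.
Step 9. [r3c3∈{3}] r3c3 is down to just 3. So r3c3=3.
Step 10. [r5c1∈{5}] nothing but 5 survives at r5c1 ⇒ r5c1=5.
Step 11. [r1c2∈{5}] r1c2 has the single candidate 5 ⇒ r1c2=5.
Step 12. [r1c5∈{2}] r1c5 is down to just 2. So r1c5=2.
Step 13. [r3c5∈{4}] r3c5 has the single candidate 4. So r3c5=4.
Step 14. [r2c6∈{5}] r2c6 is down to just 5. So r2c6=5.
Step 15. [r3c4∈{5}] nothing but 5 survives at r3c4 ⇒ r3c4=5.
Step 16. [r2c5∈{1}] nothing but 1 survives at r2c5. So r2c5=1.
Step 17. [r6c3∈{6}] only 6 remains possible at r6c3, so r6c3=6.
Step 18. [r6c1∈{4}] r6c1 is down to just 4 ⇒ r6c1=4.

Answer: 3 5 1 4 2 6 / 2 6 4 3 1 5 / 6 2 3 5 4 1 / 1 4 5 2 6 3 / 5 1 2 6 3 4 / 4 3 6 1 5 2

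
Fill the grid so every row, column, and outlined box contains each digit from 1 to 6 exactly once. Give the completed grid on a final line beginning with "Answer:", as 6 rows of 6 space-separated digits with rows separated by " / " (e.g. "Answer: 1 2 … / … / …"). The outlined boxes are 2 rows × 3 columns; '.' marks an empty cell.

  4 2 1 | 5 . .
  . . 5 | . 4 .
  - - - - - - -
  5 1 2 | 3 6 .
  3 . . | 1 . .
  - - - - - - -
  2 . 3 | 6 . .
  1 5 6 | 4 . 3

Step 1. [r2c6∈{1,2,6}] 1 has one home in row 2: r2c6. So r2c6=1.
Step 2. [r4c6∈{2,4,5}] r4c6 is the only open cell in col 6 admitting 2. So r4c6=2.
Step 3. [r4c2∈{4,6}] row 4 places 6 nowhere but r4c2. So r4c2=6.
Step 4. [r5c6∈{5}] only 5 remains possible at r5c6, so r5c6=5.
Step 5. [r1c5∈{3}] nothing but 3 survives at r1c5 ⇒ r1c5=3.
Step 6. [r2c1∈{6}] only 6 remains possible at r2c1, so r2c1=6.
Step 7. [r1c6∈{6}] nothing but 6 survives at r1c6, so r1c6=6.
Step 8. [r5c2∈{4}] r5c2 is down to just 4, so r5c2=4.
Step 9. [r3c6∈{4}] r3c6 has the single candidate 4 ⇒ r3c6=4.
Step 10. [r2c4∈{2}] nothing but 2 survives at r2c4, so r2c4=2.
Step 11. [r6c5∈{2}] r6c5 is down to just 2, so r6c5=2.
Step 12. [r5c5∈{1}] r5c5 is down to just 1. So r5c5=1.
Step 13. [r4c5∈{5}] only 5 remains possible at r4c5. So r4c5=5.
Step 14. [r4c3∈{4}] nothing but 4 survives at r4c3. So r4c3=4.
Step 15. [r2c2∈{3}] only 3 remains possible at r2c2. So r2c2=3.

Answer: 4 2 1 5 3 6 / 6 3 5 2 4 1 / 5 1 2 3 6 4 / 3 6 4 1 5 2 / 2 4 3 6 1 5 / 1 5 6 4 2 3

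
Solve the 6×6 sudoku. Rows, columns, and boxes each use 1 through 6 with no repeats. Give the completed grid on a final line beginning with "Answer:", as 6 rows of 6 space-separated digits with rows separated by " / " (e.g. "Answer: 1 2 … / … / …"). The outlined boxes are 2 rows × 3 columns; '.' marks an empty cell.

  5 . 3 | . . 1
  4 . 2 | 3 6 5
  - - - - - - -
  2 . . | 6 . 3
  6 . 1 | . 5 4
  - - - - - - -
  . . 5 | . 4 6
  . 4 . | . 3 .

Step 1. [r4c4∈{2}] r4c4's peers cover all but 2, so r4c4=2.
Step 2. [r5c4∈{1}] r5c4's peers cover all but 1 ⇒ r5c4=1.
Step 3. [r5c1∈{3}] nothing but 3 survives at r5c1, so r5c1=3.
Step 4. [r3c2∈{5}] nothing but 5 survives at r3c2. So r3c2=5.
Step 5. [r2c2∈{1}] only 1 remains possible at r2c2, so r2c2=1.
Step 6. [r6c1∈{1}] only 1 remains possible at r6c1, so r6c1=1.
Step 7. [r3c5∈{1}] r3c5 is down to just 1. So r3c5=1.
Step 8. [r4c2∈{3}] r4c2 has the single candidate 3. So r4c2=3.
Step 9. [r1c5∈{2}] nothing but 2 survives at r1c5 ⇒ r1c5=2.
Step 10. [r6c3∈{6}] r6c3's peers cover all but 6 ⇒ r6c3=6.
Step 11. [r1c2∈{6}] r1c2 is down to just 6 ⇒ r1c2=6.
Step 12. [r6c4∈{5}] r6c4's peers cover all but 5 ⇒ r6c4=5.
Step 13. [r3c3∈{4}] r3c3 is down to just 4 ⇒ r3c3=4.
Step 14. [r1c4∈{4}] nothing but 4 survives at r1c4 ⇒ r1c4=4.
Step 15. [r5c2∈{2}] nothing but 2 survives at r5c2. So r5c2=2.
Step 16. [r6c6∈{2}] only 2 remains possible at r6c6 ⇒ r6c6=2.

Answer: 5 6 3 4 2 1 / 4 1 2 3 6 5 / 2 5 4 6 1 3 / 6 3 1 2 5 4 / 3 2 5 1 4 6 / 1 4 6 5 3 2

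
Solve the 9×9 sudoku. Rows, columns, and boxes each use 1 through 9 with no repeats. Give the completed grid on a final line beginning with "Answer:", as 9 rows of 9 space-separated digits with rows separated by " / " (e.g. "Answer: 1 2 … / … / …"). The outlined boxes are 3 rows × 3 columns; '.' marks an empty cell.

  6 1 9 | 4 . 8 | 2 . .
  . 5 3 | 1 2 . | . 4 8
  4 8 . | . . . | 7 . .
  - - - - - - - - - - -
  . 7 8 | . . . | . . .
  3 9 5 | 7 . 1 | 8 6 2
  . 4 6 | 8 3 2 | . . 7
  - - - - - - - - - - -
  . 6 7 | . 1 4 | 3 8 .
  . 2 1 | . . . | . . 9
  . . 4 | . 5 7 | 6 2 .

Step 1. [r2c6∈{6,9}] r2c6 is the only open cell in row 2 admitting 6. So r2c6=6.
Step 2. [r7c9∈{5}] r7c9's peers cover all but 5 ⇒ r7c9=5.
Step 3. [r1c9∈{3}] nothing but 3 survives at r1c9 ⇒ r1c9=3.
Step 4. [r3c5∈{9}] r3c5 is down to just 9, so r3c5=9.
Step 5. [r4c6∈{5,9}] 9 has one home in col 6: r4c6, so r4c6=9.
Step 6. [r4c4∈{5,6}] box 5 places 5 nowhere but r4c4. So r4c4=5.
Step 7. [r4c9∈{1,4}] across col 9, 4 lands solely at r4c9. So r4c9=4.
Step 8. [r4c7∈{1}] r4c7's peers cover all but 1, so r4c7=1.
Step 9. [r3c4∈{3}] r3c4 is down to just 3. So r3c4=3.
Step 10. [r1c8∈{5}] r1c8's peers cover all but 5, so r1c8=5.
Step 11. [r9c4∈{9}] r9c4's peers cover all but 9, so r9c4=9.
Step 12. [r8c5∈{6,8}] in col 5, 8 fits only at r8c5, so r8c5=8.
Step 13. [r9c9∈{1}] r9c9 has the single candidate 1 ⇒ r9c9=1.
Step 14. [r6c7∈{5,9}] in row 6, 5 fits only at r6c7. So r6c7=5.
Step 15. [r8c8∈{7}] r8c8's peers cover all but 7. So r8c8=7.
Step 16. [r4c8∈{3}] r4c8 has the single candidate 3 ⇒ r4c8=3.
Step 17. [r3c3∈{2}] r3c3's peers cover all but 2, so r3c3=2.
Step 18. [r3c6∈{5}] only 5 remains possible at r3c6, so r3c6=5.
Step 19. [r5c5∈{4}] nothing but 4 survives at r5c5 ⇒ r5c5=4.
Step 20. [r4c1∈{2}] r4c1's peers cover all but 2 ⇒ r4c1=2.
Step 21. [r8c4∈{6}] nothing but 6 survives at r8c4 ⇒ r8c4=6.
Step 22. [r2c1∈{7}] r2c1 is down to just 7 ⇒ r2c1=7.
Step 23. [r9c1∈{8}] r9c1's peers cover all but 8 ⇒ r9c1=8.
Step 24. [r6c1∈{1}] nothing but 1 survives at r6c1, so r6c1=1.
Step 25. [r7c4∈{2}] nothing but 2 survives at r7c4 ⇒ r7c4=2.
Step 26. [r8c7∈{4}] only 4 remains possible at r8c7, so r8c7=4.
Step 27. [r3c9∈{6}] r3c9 has the single candidate 6. So r3c9=6.
Step 28. [r1c5∈{7}] nothing but 7 survives at r1c5 ⇒ r1c5=7.
Step 29. [r4c5∈{6}] r4c5's peers cover all but 6. So r4c5=6.
Step 30. [r3c8∈{1}] r3c8's peers cover all but 1 ⇒ r3c8=1.
Step 31. [r7c1∈{9}] nothing but 9 survives at r7c1, so r7c1=9.
Step 32. [r9c2∈{3}] nothing but 3 survives at r9c2 ⇒ r9c2=3.
Step 33. [r2c7∈{9}] r2c7's peers cover all but 9. So r2c7=9.
Step 34. [r8c6∈{3}] only 3 remains possible at r8c6, so r8c6=3.
Step 35. [r8c1∈{5}] r8c1 has the single candidate 5 ⇒ r8c1=5.
Step 36. [r6c8∈{9}] r6c8 is down to just 9, so r6c8=9.

Answer: 6 1 9 4 7 8 2 5 3 / 7 5 3 1 2 6 9 4 8 / 4 8 2 3 9 5 7 1 6 / 2 7 8 5 6 9 1 3 4 / 3 9 5 7 4 1 8 6 2 / 1 4 6 8 3 2 5 9 7 / 9 6 7 2 1 4 3 8 5 / 5 2 1 6 8 3 4 7 9 / 8 3 4 9 5 7 6 2 1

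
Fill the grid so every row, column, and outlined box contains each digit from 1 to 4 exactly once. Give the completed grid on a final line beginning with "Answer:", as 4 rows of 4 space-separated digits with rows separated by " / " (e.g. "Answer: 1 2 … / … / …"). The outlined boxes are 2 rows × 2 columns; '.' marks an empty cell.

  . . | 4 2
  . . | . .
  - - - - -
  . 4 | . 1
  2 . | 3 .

Step 1. [r4c2∈{1}] r4c2's peers cover all but 1, so r4c2=1.
Step 2. [r1c2∈{3}] r1c2 is down to just 3, so r1c2=3.
Step 3. [r1c1∈{1}] nothing but 1 survives at r1c1, so r1c1=1.
Step 4. [r2c4∈{3}] nothing but 3 survives at r2c4, so r2c4=3.
Step 5. [r2c3∈{1}] only 1 remains possible at r2c3 ⇒ r2c3=1.
Step 6. [r3c1∈{3}] r3c1's peers cover all but 3, so r3c1=3.
Step 7. [r4c4∈{4}] r4c4's peers cover all but 4. So r4c4=4.
Step 8. [r2c2∈{2}] r2c2 is down to just 2, so r2c2=2.
Step 9. [r3c3∈{2}] r3c3 is down to just 2 ⇒ r3c3=2.
Step 10. [r2c1∈{4}] only 4 remains possible at r2c1. So r2c1=4.

Answer: 1 3 4 2 / 4 2 1 3 / 3 4 2 1 / 2 1 3 4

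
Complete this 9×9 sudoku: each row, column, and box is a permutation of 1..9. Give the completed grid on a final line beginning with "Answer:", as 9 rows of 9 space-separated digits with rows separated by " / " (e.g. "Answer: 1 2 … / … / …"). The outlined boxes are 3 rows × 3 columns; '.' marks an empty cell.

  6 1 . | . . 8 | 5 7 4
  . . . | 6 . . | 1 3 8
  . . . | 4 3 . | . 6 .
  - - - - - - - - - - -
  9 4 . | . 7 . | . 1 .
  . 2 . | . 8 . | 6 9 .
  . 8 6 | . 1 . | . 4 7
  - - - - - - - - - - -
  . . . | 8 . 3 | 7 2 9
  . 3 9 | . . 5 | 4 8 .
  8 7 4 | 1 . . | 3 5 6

Step 1. [r8c1∈{1,2}] 2 has one home in box 7: r8c1 ⇒ r8c1=2.
Step 2. [r2c5∈{2,5,9}] col 5 places 5 nowhere but r2c5. So r2c5=5.
Step 3. [r6c7∈{2}] r6c7's peers cover all but 2, so r6c7=2.
Step 4. [r6c6∈{9}] r6c6's peers cover all but 9 ⇒ r6c6=9.
Step 5. [r9c6∈{2}] only 2 remains possible at r9c6. So r9c6=2.
Step 6. [r1c3∈{2,3}] 3 has one home in row 1: r1c3 ⇒ r1c3=3.
Step 7. [r4c3∈{5}] r4c3's peers cover all but 5, so r4c3=5.
Step 8. [r2c6∈{7}] r2c6 is down to just 7. So r2c6=7.
Step 9. [r1c4∈{2,9}] 9 has one home in col 4: r1c4, so r1c4=9.
Step 10. [r7c2∈{5,6}] r7c2 is the only open cell in col 2 admitting 6, so r7c2=6.
Step 11. [r7c3∈{1}] only 1 remains possible at r7c3, so r7c3=1.
Step 12. [r5c3∈{7}] r5c3 has the single candidate 7, so r5c3=7.
Step 13. [r3c2∈{5,9}] col 2 places 5 nowhere but r3c2, so r3c2=5.
Step 14. [r4c9∈{3}] nothing but 3 survives at r4c9. So r4c9=3.
Step 15. [r6c4∈{3,5}] r6c4 is the only open cell in row 6 admitting 5, so r6c4=5.
Step 16. [r5c4∈{3}] r5c4's peers cover all but 3, so r5c4=3.
Step 17. [r3c9∈{2}] r3c9 is down to just 2 ⇒ r3c9=2.
Step 18. [r7c5∈{4}] nothing but 4 survives at r7c5, so r7c5=4.
Step 19. [r2c2∈{9}] nothing but 9 survives at r2c2 ⇒ r2c2=9.
Step 20. [r8c4∈{7}] r8c4 is down to just 7, so r8c4=7.
Step 21. [r4c4∈{2}] r4c4's peers cover all but 2, so r4c4=2.
Step 22. [r3c6∈{1}] nothing but 1 survives at r3c6. So r3c6=1.
Step 23. [r7c1∈{5}] r7c1 has the single candidate 5. So r7c1=5.
Step 24. [r5c1∈{1}] r5c1 is down to just 1 ⇒ r5c1=1.
Step 25. [r3c3∈{8}] nothing but 8 survives at r3c3, so r3c3=8.
Step 26. [r2c3∈{2}] r2c3 is down to just 2, so r2c3=2.
Step 27. [r1c5∈{2}] r1c5 has the single candidate 2, so r1c5=2.
Step 28. [r9c5∈{9}] r9c5's peers cover all but 9 ⇒ r9c5=9.
Step 29. [r8c9∈{1}] nothing but 1 survives at r8c9. So r8c9=1.
Step 30. [r4c6∈{6}] nothing but 6 survives at r4c6 ⇒ r4c6=6.
Step 31. [r2c1∈{4}] r2c1 has the single candidate 4. So r2c1=4.
Step 32. [r3c7∈{9}] r3c7 has the single candidate 9. So r3c7=9.
Step 33. [r4c7∈{8}] only 8 remains possible at r4c7. So r4c7=8.
Step 34. [r5c9∈{5}] r5c9 has the single candidate 5 ⇒ r5c9=5.
Step 35. [r6c1∈{3}] r6c1 has the single candidate 3, so r6c1=3.
Step 36. [r3c1∈{7}] r3c1 is down to just 7 ⇒ r3c1=7.
Step 37. [r5c6∈{4}] nothing but 4 survives at r5c6, so r5c6=4.
Step 38. [r8c5∈{6}] r8c5 is down to just 6. So r8c5=6.

Answer: 6 1 3 9 2 8 5 7 4 / 4 9 2 6 5 7 1 3 8 / 7 5 8 4 3 1 9 6 2 / 9 4 5 2 7 6 8 1 3 / 1 2 7 3 8 4 6 9 5 / 3 8 6 5 1 9 2 4 7 / 5 6 1 8 4 3 7 2 9 / 2 3 9 7 6 5 4 8 1 / 8 7 4 1 9 2 3 5 6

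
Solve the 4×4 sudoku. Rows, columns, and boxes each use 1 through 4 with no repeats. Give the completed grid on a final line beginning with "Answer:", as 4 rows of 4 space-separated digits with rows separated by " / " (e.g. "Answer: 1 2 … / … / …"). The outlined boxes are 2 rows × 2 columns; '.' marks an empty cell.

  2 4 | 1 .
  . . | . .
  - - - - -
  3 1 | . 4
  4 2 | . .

Step 1. [r1c4∈{3}] r1c4 has the single candidate 3. So r1c4=3.
Step 2. [r3c3∈{2}] r3c3 is down to just 2, so r3c3=2.
Step 3. [r2c4∈{2}] nothing but 2 survives at r2c4 ⇒ r2c4=2.
Step 4. [r2c2∈{3}] r2c2's peers cover all but 3. So r2c2=3.
Step 5. [r4c3∈{3}] r4c3's peers cover all but 3, so r4c3=3.
Step 6. [r2c3∈{4}] nothing but 4 survives at r2c3, so r2c3=4.
Step 7. [r4c4∈{1}] nothing but 1 survives at r4c4, so r4c4=1.
Step 8. [r2c1∈{1}] r2c1 has the single candidate 1, so r2c1=1.

Answer: 2 4 1 3 / 1 3 4 2 / 3 1 2 4 / 4 2 3 1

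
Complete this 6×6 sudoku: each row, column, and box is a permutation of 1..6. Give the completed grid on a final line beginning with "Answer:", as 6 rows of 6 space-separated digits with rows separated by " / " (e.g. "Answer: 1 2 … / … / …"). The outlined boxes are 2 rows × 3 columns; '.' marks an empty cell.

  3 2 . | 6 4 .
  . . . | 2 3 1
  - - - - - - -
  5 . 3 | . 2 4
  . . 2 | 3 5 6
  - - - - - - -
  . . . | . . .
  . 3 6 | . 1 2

Step 1. [r6c1∈{4}] nothing but 4 survives at r6c1, so r6c1=4.
Step 2. [r4c1∈{1}] only 1 remains possible at r4c1, so r4c1=1.
Step 3. [r6c4∈{5}] nothing but 5 survives at r6c4, so r6c4=5.
Step 4. [r5c2∈{1,5}] 1 has one home in col 2: r5c2, so r5c2=1.
Step 5. [r2c2∈{4,5,6}] r2c2 is the only open cell in col 2 admitting 5. So r2c2=5.
Step 6. [r1c3∈{1}] r1c3's peers cover all but 1, so r1c3=1.
Step 7. [r5c5∈{6}] nothing but 6 survives at r5c5 ⇒ r5c5=6.
Step 8. [r5c6∈{3}] r5c6 has the single candidate 3, so r5c6=3.
Step 9. [r3c4∈{1}] r3c4's peers cover all but 1 ⇒ r3c4=1.
Step 10. [r4c2∈{4}] r4c2 is down to just 4, so r4c2=4.
Step 11. [r5c3∈{5}] r5c3 is down to just 5 ⇒ r5c3=5.
Step 12. [r1c6∈{5}] only 5 remains possible at r1c6, so r1c6=5.
Step 13. [r5c1∈{2}] nothing but 2 survives at r5c1. So r5c1=2.
Step 14. [r2c3∈{4}] r2c3's peers cover all but 4 ⇒ r2c3=4.
Step 15. [r3c2∈{6}] only 6 remains possible at r3c2, so r3c2=6.
Step 16. [r5c4∈{4}] only 4 remains possible at r5c4, so r5c4=4.
Step 17. [r2c1∈{6}] r2c1 has the single candidate 6 ⇒ r2c1=6.

Answer: 3 2 1 6 4 5 / 6 5 4 2 3 1 / 5 6 3 1 2 4 / 1 4 2 3 5 6 / 2 1 5 4 6 3 / 4 3 6 5 1 2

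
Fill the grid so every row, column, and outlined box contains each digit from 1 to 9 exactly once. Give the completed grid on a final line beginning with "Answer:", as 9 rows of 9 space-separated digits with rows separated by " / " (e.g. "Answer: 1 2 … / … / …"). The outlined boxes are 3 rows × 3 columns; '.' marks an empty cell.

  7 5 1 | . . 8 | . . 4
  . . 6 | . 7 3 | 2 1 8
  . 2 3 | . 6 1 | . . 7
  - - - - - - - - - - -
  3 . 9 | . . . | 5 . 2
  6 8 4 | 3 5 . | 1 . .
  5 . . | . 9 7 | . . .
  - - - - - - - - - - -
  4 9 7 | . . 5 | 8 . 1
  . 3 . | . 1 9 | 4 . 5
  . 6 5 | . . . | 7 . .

Step 1. [r3c4∈{4,5,9}] r3c4 is the only open cell in row 3 admitting 4 ⇒ r3c4=4.
Step 2. [r6c9∈{3,6}] in col 9, 6 fits only at r6c9. So r6c9=6.
Step 3. [r3c7∈{9}] r3c7 is down to just 9, so r3c7=9.
Step 4. [r8c3∈{2,8}] in col 3, 8 fits only at r8c3. So r8c3=8.
Step 5. [r9c9∈{3,9}] 3 has one home in col 9: r9c9 ⇒ r9c9=3.
Step 6. [r6c8∈{3,4,8}] across row 6, 4 lands solely at r6c8. So r6c8=4.
Step 7. [r6c4∈{1,2,8}] r6c4 is the only open cell in row 6 admitting 8. So r6c4=8.
Step 8. [r9c4∈{2}] nothing but 2 survives at r9c4. So r9c4=2.
Step 9. [r7c4∈{6}] r7c4 has the single candidate 6. So r7c4=6.
Step 10. [r4c5∈{4}] r4c5 is down to just 4 ⇒ r4c5=4.
Step 11. [r5c8∈{7,9}] row 5 places 7 nowhere but r5c8, so r5c8=7.
Step 12. [r8c8∈{2,6}] in row 8, 6 fits only at r8c8. So r8c8=6.
Step 13. [r1c8∈{3}] r1c8's peers cover all but 3, so r1c8=3.
Step 14. [r4c2∈{1,7}] in row 4, 7 fits only at r4c2 ⇒ r4c2=7.
Step 15. [r1c4∈{9}] only 9 remains possible at r1c4. So r1c4=9.
Step 16. [r6c7∈{3}] nothing but 3 survives at r6c7 ⇒ r6c7=3.
Step 17. [r1c5∈{2}] r1c5 is down to just 2 ⇒ r1c5=2.
Step 18. [r8c1∈{2}] r8c1's peers cover all but 2. So r8c1=2.
Step 19. [r2c2∈{4}] only 4 remains possible at r2c2. So r2c2=4.
Step 20. [r1c7∈{6}] r1c7's peers cover all but 6, so r1c7=6.
Step 21. [r2c4∈{5}] only 5 remains possible at r2c4. So r2c4=5.
Step 22. [r4c4∈{1}] only 1 remains possible at r4c4. So r4c4=1.
Step 23. [r5c9∈{9}] r5c9 has the single candidate 9, so r5c9=9.
Step 24. [r4c8∈{8}] r4c8 is down to just 8. So r4c8=8.
Step 25. [r6c3∈{2}] r6c3's peers cover all but 2. So r6c3=2.
Step 26. [r4c6∈{6}] r4c6 has the single candidate 6, so r4c6=6.
Step 27. [r7c8∈{2}] r7c8's peers cover all but 2, so r7c8=2.
Step 28. [r9c1∈{1}] nothing but 1 survives at r9c1 ⇒ r9c1=1.
Step 29. [r9c6∈{4}] r9c6 is down to just 4. So r9c6=4.
Step 30. [r9c5∈{8}] only 8 remains possible at r9c5. So r9c5=8.
Step 31. [r3c8∈{5}] r3c8 has the single candidate 5. So r3c8=5.
Step 32. [r8c4∈{7}] r8c4 has the single candidate 7, so r8c4=7.
Step 33. [r2c1∈{9}] nothing but 9 survives at r2c1, so r2c1=9.
Step 34. [r9c8∈{9}] nothing but 9 survives at r9c8 ⇒ r9c8=9.
Step 35. [r3c1∈{8}] only 8 remains possible at r3c1 ⇒ r3c1=8.
Step 36. [r6c2∈{1}] r6c2's peers cover all but 1. So r6c2=1.
Step 37. [r5c6∈{2}] only 2 remains possible at r5c6, so r5c6=2.
Step 38. [r7c5∈{3}] r7c5 is down to just 3. So r7c5=3.

Answer: 7 5 1 9 2 8 6 3 4 / 9 4 6 5 7 3 2 1 8 / 8 2 3 4 6 1 9 5 7 / 3 7 9 1 4 6 5 8 2 / 6 8 4 3 5 2 1 7 9 / 5 1 2 8 9 7 3 4 6 / 4 9 7 6 3 5 8 2 1 / 2 3 8 7 1 9 4 6 5 / 1 6 5 2 8 4 7 9 3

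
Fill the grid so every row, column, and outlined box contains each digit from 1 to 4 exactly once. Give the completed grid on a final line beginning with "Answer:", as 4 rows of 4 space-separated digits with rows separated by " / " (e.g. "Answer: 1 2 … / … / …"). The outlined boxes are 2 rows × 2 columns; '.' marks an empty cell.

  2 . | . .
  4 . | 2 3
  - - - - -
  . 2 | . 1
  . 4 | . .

Step 1. [r4c3∈{3}] r4c3 is down to just 3 ⇒ r4c3=3.
Step 2. [r1c3∈{1,4}] 1 has one home in col 3: r1c3, so r1c3=1.
Step 3. [r3c3∈{4}] r3c3 has the single candidate 4. So r3c3=4.
Step 4. [r4c1∈{1}] nothing but 1 survives at r4c1. So r4c1=1.
Step 5. [r1c2∈{3}] nothing but 3 survives at r1c2 ⇒ r1c2=3.
Step 6. [r4c4∈{2}] r4c4 is down to just 2 ⇒ r4c4=2.
Step 7. [r3c1∈{3}] nothing but 3 survives at r3c1. So r3c1=3.
Step 8. [r2c2∈{1}] only 1 remains possible at r2c2 ⇒ r2c2=1.
Step 9. [r1c4∈{4}] only 4 remains possible at r1c4. So r1c4=4.

Answer: 2 3 1 4 / 4 1 2 3 / 3 2 4 1 / 1 4 3 2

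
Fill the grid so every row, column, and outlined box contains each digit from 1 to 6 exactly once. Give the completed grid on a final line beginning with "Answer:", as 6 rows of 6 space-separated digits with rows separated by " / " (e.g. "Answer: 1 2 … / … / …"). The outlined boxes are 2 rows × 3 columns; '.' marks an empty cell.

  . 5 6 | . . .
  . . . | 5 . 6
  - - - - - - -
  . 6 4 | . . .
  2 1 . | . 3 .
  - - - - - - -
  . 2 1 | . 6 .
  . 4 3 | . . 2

Step 1. [r6c4∈{1}] nothing but 1 survives at r6c4 ⇒ r6c4=1.
Step 2. [r5c1∈{5}] r5c1's peers cover all but 5 ⇒ r5c1=5.
Step 3. [r2c2∈{3}] r2c2 is down to just 3. So r2c2=3.
Step 4. [r3c4∈{2}] only 2 remains possible at r3c4 ⇒ r3c4=2.
Step 5. [r1c5∈{1,2,4}] r1c5 is the only open cell in row 1 admitting 2, so r1c5=2.
Step 6. [r2c5∈{1,4}] col 5 places 4 nowhere but r2c5 ⇒ r2c5=4.
Step 7. [r1c6∈{1,3}] r1c6 is the only open cell in box 2 admitting 1, so r1c6=1.
Step 8. [r5c6∈{3,4}] in col 6, 3 fits only at r5c6. So r5c6=3.
Step 9. [r4c6∈{4,5}] col 6 places 4 nowhere but r4c6. So r4c6=4.
Step 10. [r3c5∈{1,5}] 1 has one home in row 3: r3c5, so r3c5=1.
Step 11. [r4c4∈{6}] only 6 remains possible at r4c4. So r4c4=6.
Step 12. [r1c1∈{4}] only 4 remains possible at r1c1. So r1c1=4.
Step 13. [r6c1∈{6}] only 6 remains possible at r6c1 ⇒ r6c1=6.
Step 14. [r6c5∈{5}] nothing but 5 survives at r6c5, so r6c5=5.
Step 15. [r1c4∈{3}] nothing but 3 survives at r1c4, so r1c4=3.
Step 16. [r2c1∈{1}] r2c1 is down to just 1 ⇒ r2c1=1.
Step 17. [r2c3∈{2}] r2c3's peers cover all but 2. So r2c3=2.
Step 18. [r5c4∈{4}] r5c4 has the single candidate 4, so r5c4=4.
Step 19. [r4c3∈{5}] r4c3 has the single candidate 5, so r4c3=5.
Step 20. [r3c6∈{5}] only 5 remains possible at r3c6. So r3c6=5.
Step 21. [r3c1∈{3}] r3c1 has the single candidate 3. So r3c1=3.

Answer: 4 5 6 3 2 1 / 1 3 2 5 4 6 / 3 6 4 2 1 5 / 2 1 5 6 3 4 / 5 2 1 4 6 3 / 6 4 3 1 5 2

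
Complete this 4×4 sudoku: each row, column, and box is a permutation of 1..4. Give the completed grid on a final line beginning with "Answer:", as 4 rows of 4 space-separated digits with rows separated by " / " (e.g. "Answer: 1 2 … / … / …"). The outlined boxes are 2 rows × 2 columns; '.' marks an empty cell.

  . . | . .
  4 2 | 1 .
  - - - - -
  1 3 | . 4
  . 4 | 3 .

Step 1. [r3c3∈{2}] r3c3 has the single candidate 2. So r3c3=2.
Step 2. [r1c1∈{3}] r1c1's peers cover all but 3 ⇒ r1c1=3.
Step 3. [r1c4∈{2}] r1c4 has the single candidate 2 ⇒ r1c4=2.
Step 4. [r1c3∈{4}] r1c3 is down to just 4, so r1c3=4.
Step 5. [r1c2∈{1}] nothing but 1 survives at r1c2, so r1c2=1.
Step 6. [r4c1∈{2}] r4c1 has the single candidate 2, so r4c1=2.
Step 7. [r2c4∈{3}] only 3 remains possible at r2c4 ⇒ r2c4=3.
Step 8. [r4c4∈{1}] nothing but 1 survives at r4c4, so r4c4=1.

Answer: 3 1 4 2 / 4 2 1 3 / 1 3 2 4 / 2 4 3 1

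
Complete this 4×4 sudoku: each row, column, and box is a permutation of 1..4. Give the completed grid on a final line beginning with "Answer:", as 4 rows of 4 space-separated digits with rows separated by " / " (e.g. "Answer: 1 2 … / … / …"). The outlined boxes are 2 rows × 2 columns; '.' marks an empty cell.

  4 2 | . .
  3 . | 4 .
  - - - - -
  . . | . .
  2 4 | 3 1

Step 1. [r2c2∈{1}] r2c2's peers cover all but 1, so r2c2=1.
Step 2. [r3c4∈{2,4}] r3c4 is the only open cell in row 3 admitting 4 ⇒ r3c4=4.
Step 3. [r3c3∈{2}] only 2 remains possible at r3c3. So r3c3=2.
Step 4. [r3c1∈{1}] r3c1's peers cover all but 1, so r3c1=1.
Step 5. [r1c4∈{3}] r1c4 is down to just 3. So r1c4=3.
Step 6. [r3c2∈{3}] r3c2 has the single candidate 3, so r3c2=3.
Step 7. [r2c4∈{2}] r2c4's peers cover all but 2 ⇒ r2c4=2.
Step 8. [r1c3∈{1}] r1c3's peers cover all but 1. So r1c3=1.

Answer: 4 2 1 3 / 3 1 4 2 / 1 3 2 4 / 2 4 3 1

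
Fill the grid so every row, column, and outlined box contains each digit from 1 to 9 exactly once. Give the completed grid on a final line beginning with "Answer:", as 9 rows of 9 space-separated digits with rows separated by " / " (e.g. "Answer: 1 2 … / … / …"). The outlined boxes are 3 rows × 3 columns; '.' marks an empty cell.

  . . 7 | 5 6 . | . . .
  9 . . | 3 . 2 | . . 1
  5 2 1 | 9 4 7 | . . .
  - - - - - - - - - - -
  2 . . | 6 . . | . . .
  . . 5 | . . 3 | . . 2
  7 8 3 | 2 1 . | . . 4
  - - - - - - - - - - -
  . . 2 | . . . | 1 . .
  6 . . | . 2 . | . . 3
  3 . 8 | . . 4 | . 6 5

Step 1. [r7c1∈{4}] r7c1 has the single candidate 4, so r7c1=4.
Step 2. [r8c3∈{9}] nothing but 9 survives at r8c3, so r8c3=9.
Step 3. [r2c5∈{8}] nothing but 8 survives at r2c5, so r2c5=8.
Step 4. [r6c7∈{5,6,9}] across row 6, 6 lands solely at r6c7, so r6c7=6.
Step 5. [r1c8∈{2,3,4,8,9}] in col 8, 2 fits only at r1c8 ⇒ r1c8=2.
Step 6. [r5c2∈{1,4,6,9}] across row 5, 6 lands solely at r5c2 ⇒ r5c2=6.
Step 7. [r4c2∈{1,4,9}] col 2 places 9 nowhere but r4c2 ⇒ r4c2=9.
Step 8. [r4c8∈{1,3,5,7,8}] across row 4, 1 lands solely at r4c8, so r4c8=1.
Step 9. [r4c7∈{3,5,7,8}] 3 has one home in row 4: r4c7. So r4c7=3.
Step 10. [r3c7∈{8}] r3c7 is down to just 8, so r3c7=8.
Step 11. [r2c2∈{4}] nothing but 4 survives at r2c2 ⇒ r2c2=4.
Step 12. [r8c8∈{4,7,8}] in col 8, 4 fits only at r8c8, so r8c8=4.
Step 13. [r8c7∈{7}] r8c7 has the single candidate 7, so r8c7=7.
Step 14. [r5c7∈{9}] r5c7 is down to just 9. So r5c7=9.
Step 15. [r5c5∈{7}] r5c5's peers cover all but 7, so r5c5=7.
Step 16. [r7c8∈{8,9}] in col 8, 9 fits only at r7c8 ⇒ r7c8=9.
Step 17. [r4c5∈{5}] r4c5 has the single candidate 5, so r4c5=5.
Step 18. [r4c6∈{8}] r4c6 is down to just 8 ⇒ r4c6=8.
Step 19. [r8c4∈{1,8}] r8c4 is the only open cell in row 8 admitting 8. So r8c4=8.
Step 20. [r9c4∈{1,7}] r9c4 is the only open cell in col 4 admitting 1. So r9c4=1.
Step 21. [r8c6∈{5}] r8c6 has the single candidate 5. So r8c6=5.
Step 22. [r7c2∈{5,7}] across row 7, 5 lands solely at r7c2. So r7c2=5.
Step 23. [r2c8∈{5,7}] 7 has one home in row 2: r2c8 ⇒ r2c8=7.
Step 24. [r5c4∈{4}] r5c4 has the single candidate 4. So r5c4=4.
Step 25. [r1c7∈{4}] r1c7 has the single candidate 4. So r1c7=4.
Step 26. [r9c7∈{2}] only 2 remains possible at r9c7 ⇒ r9c7=2.
Step 27. [r7c4∈{7}] r7c4's peers cover all but 7 ⇒ r7c4=7.
Step 28. [r5c1∈{1}] r5c1 has the single candidate 1 ⇒ r5c1=1.
Step 29. [r4c3∈{4}] only 4 remains possible at r4c3. So r4c3=4.
Step 30. [r7c6∈{6}] nothing but 6 survives at r7c6. So r7c6=6.
Step 31. [r9c5∈{9}] r9c5 is down to just 9. So r9c5=9.
Step 32. [r3c8∈{3}] nothing but 3 survives at r3c8, so r3c8=3.
Step 33. [r6c6∈{9}] only 9 remains possible at r6c6 ⇒ r6c6=9.
Step 34. [r7c5∈{3}] r7c5 is down to just 3, so r7c5=3.
Step 35. [r1c6∈{1}] r1c6's peers cover all but 1, so r1c6=1.
Step 36. [r8c2∈{1}] only 1 remains possible at r8c2, so r8c2=1.
Step 37. [r2c7∈{5}] only 5 remains possible at r2c7, so r2c7=5.
Step 38. [r2c3∈{6}] only 6 remains possible at r2c3, so r2c3=6.
Step 39. [r3c9∈{6}] r3c9's peers cover all but 6, so r3c9=6.
Step 40. [r7c9∈{8}] r7c9's peers cover all but 8 ⇒ r7c9=8.
Step 41. [r6c8∈{5}] only 5 remains possible at r6c8, so r6c8=5.
Step 42. [r1c9∈{9}] r1c9 has the single candidate 9 ⇒ r1c9=9.
Step 43. [r9c2∈{7}] nothing but 7 survives at r9c2, so r9c2=7.
Step 44. [r4c9∈{7}] r4c9 has the single candidate 7. So r4c9=7.
Step 45. [r1c1∈{8}] r1c1 is down to just 8. So r1c1=8.
Step 46. [r5c8∈{8}] r5c8's peers cover all but 8. So r5c8=8.
Step 47. [r1c2∈{3}] r1c2 is down to just 3. So r1c2=3.

Answer: 8 3 7 5 6 1 4 2 9 / 9 4 6 3 8 2 5 7 1 / 5 2 1 9 4 7 8 3 6 / 2 9 4 6 5 8 3 1 7 / 1 6 5 4 7 3 9 8 2 / 7 8 3 2 1 9 6 5 4 / 4 5 2 7 3 6 1 9 8 / 6 1 9 8 2 5 7 4 3 / 3 7 8 1 9 4 2 6 5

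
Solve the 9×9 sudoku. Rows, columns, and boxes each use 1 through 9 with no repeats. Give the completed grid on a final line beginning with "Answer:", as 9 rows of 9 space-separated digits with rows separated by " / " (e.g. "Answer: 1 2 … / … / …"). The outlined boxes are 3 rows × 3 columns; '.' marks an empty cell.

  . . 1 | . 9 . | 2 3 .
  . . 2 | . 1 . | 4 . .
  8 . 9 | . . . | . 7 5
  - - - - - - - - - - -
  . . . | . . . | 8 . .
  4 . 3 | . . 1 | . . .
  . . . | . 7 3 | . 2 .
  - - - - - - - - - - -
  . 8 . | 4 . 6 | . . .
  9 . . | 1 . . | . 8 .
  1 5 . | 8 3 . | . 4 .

Step 1. [r7c3∈{7}] r7c3's peers cover all but 7. So r7c3=7.
Step 2. [r4c9∈{1,3,4,6,7,9}] 3 has one home in row 4: r4c9. So r4c9=3.
Step 3. [r9c3∈{6}] r9c3's peers cover all but 6. So r9c3=6.
Step 4. [r4c3∈{5}] only 5 remains possible at r4c3, so r4c3=5.
Step 5. [r6c1∈{6}] nothing but 6 survives at r6c1. So r6c1=6.
Step 6. [r9c6∈{2,7,9}] across box 8, 9 lands solely at r9c6 ⇒ r9c6=9.
Step 7. [r8c6∈{2,5,7}] in box 8, 7 fits only at r8c6, so r8c6=7.
Step 8. [r9c9∈{2,7}] in row 9, 2 fits only at r9c9. So r9c9=2.
Step 9. [r8c9∈{6}] nothing but 6 survives at r8c9, so r8c9=6.
Step 10. [r3c7∈{1,6}] r3c7 is the only open cell in row 3 admitting 1. So r3c7=1.
Step 11. [r5c7∈{5,6,7,9}] in col 7, 6 fits only at r5c7 ⇒ r5c7=6.
Step 12. [r2c8∈{6,9}] r2c8 is the only open cell in col 8 admitting 6 ⇒ r2c8=6.
Step 13. [r2c9∈{8,9}] r2c9 is the only open cell in row 2 admitting 9 ⇒ r2c9=9.
Step 14. [r7c9∈{1}] r7c9's peers cover all but 1. So r7c9=1.
Step 15. [r4c8∈{1,9}] in col 8, 1 fits only at r4c8 ⇒ r4c8=1.
Step 16. [r2c6∈{5,8}] row 2 places 8 nowhere but r2c6, so r2c6=8.
Step 17. [r1c6∈{4,5}] across col 6, 5 lands solely at r1c6, so r1c6=5.
Step 18. [r1c1∈{7}] only 7 remains possible at r1c1 ⇒ r1c1=7.
Step 19. [r4c1∈{2}] only 2 remains possible at r4c1 ⇒ r4c1=2.
Step 20. [r2c2∈{3}] only 3 remains possible at r2c2 ⇒ r2c2=3.
Step 21. [r7c5∈{2,5}] in row 7, 2 fits only at r7c5, so r7c5=2.
Step 22. [r1c4∈{6}] r1c4 has the single candidate 6, so r1c4=6.
Step 23. [r3c5∈{4}] only 4 remains possible at r3c5. So r3c5=4.
Step 24. [r4c4∈{9}] nothing but 9 survives at r4c4. So r4c4=9.
Step 25. [r6c4∈{5}] only 5 remains possible at r6c4, so r6c4=5.
Step 26. [r6c7∈{9}] nothing but 9 survives at r6c7, so r6c7=9.
Step 27. [r8c7∈{3,5}] r8c7 is the only open cell in row 8 admitting 3, so r8c7=3.
Step 28. [r1c2∈{4}] r1c2 has the single candidate 4, so r1c2=4.
Step 29. [r7c7∈{5}] r7c7 is down to just 5, so r7c7=5.
Step 30. [r5c4∈{2}] r5c4 is down to just 2. So r5c4=2.
Step 31. [r4c2∈{7}] only 7 remains possible at r4c2 ⇒ r4c2=7.
Step 32. [r7c1∈{3}] only 3 remains possible at r7c1 ⇒ r7c1=3.
Step 33. [r3c2∈{6}] only 6 remains possible at r3c2, so r3c2=6.
Step 34. [r7c8∈{9}] r7c8 has the single candidate 9. So r7c8=9.
Step 35. [r5c2∈{9}] r5c2's peers cover all but 9. So r5c2=9.
Step 36. [r5c9∈{7}] r5c9 is down to just 7. So r5c9=7.
Step 37. [r6c3∈{8}] only 8 remains possible at r6c3. So r6c3=8.
Step 38. [r8c3∈{4}] r8c3 is down to just 4 ⇒ r8c3=4.
Step 39. [r4c5∈{6}] only 6 remains possible at r4c5 ⇒ r4c5=6.
Step 40. [r9c7∈{7}] nothing but 7 survives at r9c7, so r9c7=7.
Step 41. [r3c4∈{3}] only 3 remains possible at r3c4, so r3c4=3.
Step 42. [r2c4∈{7}] only 7 remains possible at r2c4, so r2c4=7.
Step 43. [r5c8∈{5}] r5c8 is down to just 5 ⇒ r5c8=5.
Step 44. [r8c2∈{2}] r8c2 has the single candidate 2 ⇒ r8c2=2.
Step 45. [r4c6∈{4}] r4c6's peers cover all but 4. So r4c6=4.
Step 46. [r6c9∈{4}] r6c9's peers cover all but 4, so r6c9=4.
Step 47. [r8c5∈{5}] r8c5 has the single candidate 5 ⇒ r8c5=5.
Step 48. [r3c6∈{2}] r3c6 is down to just 2 ⇒ r3c6=2.
Step 49. [r6c2∈{1}] r6c2's peers cover all but 1. So r6c2=1.
Step 50. [r2c1∈{5}] r2c1 has the single candidate 5, so r2c1=5.
Step 51. [r1c9∈{8}] only 8 remains possible at r1c9 ⇒ r1c9=8.
Step 52. [r5c5∈{8}] only 8 remains possible at r5c5 ⇒ r5c5=8.

Answer: 7 4 1 6 9 5 2 3 8 / 5 3 2 7 1 8 4 6 9 / 8 6 9 3 4 2 1 7 5 / 2 7 5 9 6 4 8 1 3 / 4 9 3 2 8 1 6 5 7 / 6 1 8 5 7 3 9 2 4 / 3 8 7 4 2 6 5 9 1 / 9 2 4 1 5 7 3 8 6 / 1 5 6 8 3 9 7 4 2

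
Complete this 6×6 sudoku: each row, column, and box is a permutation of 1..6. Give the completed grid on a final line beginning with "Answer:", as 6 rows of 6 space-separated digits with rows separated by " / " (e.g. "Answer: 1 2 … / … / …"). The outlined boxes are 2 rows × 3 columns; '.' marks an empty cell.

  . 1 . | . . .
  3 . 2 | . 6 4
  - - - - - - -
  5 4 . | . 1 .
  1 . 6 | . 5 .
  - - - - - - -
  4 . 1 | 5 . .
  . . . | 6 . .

Step 1. [r4c2∈{2,3}] 2 has one home in box 3: r4c2. So r4c2=2.
Step 2. [r4c6∈{3}] r4c6's peers cover all but 3, so r4c6=3.
Step 3. [r5c6∈{2}] r5c6 has the single candidate 2, so r5c6=2.
Step 4. [r5c5∈{3}] only 3 remains possible at r5c5. So r5c5=3.
Step 5. [r6c2∈{3,5}] col 2 places 3 nowhere but r6c2 ⇒ r6c2=3.
Step 6. [r3c4∈{2}] r3c4 has the single candidate 2. So r3c4=2.
Step 7. [r6c3∈{5}] nothing but 5 survives at r6c3, so r6c3=5.
Step 8. [r6c5∈{4}] r6c5's peers cover all but 4 ⇒ r6c5=4.
Step 9. [r3c3∈{3}] r3c3's peers cover all but 3, so r3c3=3.
Step 10. [r2c4∈{1}] r2c4's peers cover all but 1, so r2c4=1.
Step 11. [r2c2∈{5}] r2c2's peers cover all but 5. So r2c2=5.
Step 12. [r6c1∈{2}] r6c1 has the single candidate 2. So r6c1=2.
Step 13. [r3c6∈{6}] r3c6's peers cover all but 6. So r3c6=6.
Step 14. [r6c6∈{1}] only 1 remains possible at r6c6 ⇒ r6c6=1.
Step 15. [r5c2∈{6}] only 6 remains possible at r5c2. So r5c2=6.
Step 16. [r1c4∈{3}] r1c4's peers cover all but 3. So r1c4=3.
Step 17. [r1c5∈{2}] r1c5 has the single candidate 2. So r1c5=2.
Step 18. [r1c3∈{4}] r1c3's peers cover all but 4, so r1c3=4.
Step 19. [r4c4∈{4}] r4c4 has the single candidate 4. So r4c4=4.
Step 20. [r1c1∈{6}] r1c1's peers cover all but 6 ⇒ r1c1=6.
Step 21. [r1c6∈{5}] r1c6's peers cover all but 5 ⇒ r1c6=5.

Answer: 6 1 4 3 2 5 / 3 5 2 1 6 4 / 5 4 3 2 1 6 / 1 2 6 4 5 3 / 4 6 1 5 3 2 / 2 3 5 6 4 1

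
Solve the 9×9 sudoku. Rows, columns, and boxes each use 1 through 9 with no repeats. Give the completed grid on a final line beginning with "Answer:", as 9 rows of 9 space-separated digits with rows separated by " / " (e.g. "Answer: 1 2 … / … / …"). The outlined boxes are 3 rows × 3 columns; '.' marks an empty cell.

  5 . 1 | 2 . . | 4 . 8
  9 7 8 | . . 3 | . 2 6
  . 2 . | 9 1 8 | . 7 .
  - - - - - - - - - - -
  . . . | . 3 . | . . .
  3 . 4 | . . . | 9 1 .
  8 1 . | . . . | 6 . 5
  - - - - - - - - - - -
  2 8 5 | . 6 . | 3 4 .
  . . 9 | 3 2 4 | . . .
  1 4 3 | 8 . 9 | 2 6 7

Step 1. [r4c7∈{7,8}] col 7 places 7 nowhere but r4c7, so r4c7=7.
Step 2. [r4c1∈{6}] only 6 remains possible at r4c1, so r4c1=6.
Step 3. [r6c3∈{2,7}] across col 3, 7 lands solely at r6c3 ⇒ r6c3=7.
Step 4. [r5c2∈{5}] r5c2 is down to just 5 ⇒ r5c2=5.
Step 5. [r8c7∈{1,5,8}] 8 has one home in col 7: r8c7 ⇒ r8c7=8.
Step 6. [r6c4∈{4}] nothing but 4 survives at r6c4 ⇒ r6c4=4.
Step 7. [r2c4∈{5}] nothing but 5 survives at r2c4. So r2c4=5.
Step 8. [r1c6∈{6,7}] r1c6 is the only open cell in box 2 admitting 6. So r1c6=6.
Step 9. [r6c6∈{2}] r6c6 has the single candidate 2 ⇒ r6c6=2.
Step 10. [r5c6∈{7}] r5c6 is down to just 7 ⇒ r5c6=7.
Step 11. [r7c6∈{1}] r7c6's peers cover all but 1 ⇒ r7c6=1.
Step 12. [r1c8∈{3,9}] 9 has one home in row 1: r1c8 ⇒ r1c8=9.
Step 13. [r4c9∈{2,4}] across row 4, 4 lands solely at r4c9. So r4c9=4.
Step 14. [r4c2∈{9}] r4c2 is down to just 9. So r4c2=9.
Step 15. [r4c4∈{1}] nothing but 1 survives at r4c4. So r4c4=1.
Step 16. [r7c9∈{9}] r7c9 has the single candidate 9. So r7c9=9.
Step 17. [r9c5∈{5}] r9c5 is down to just 5. So r9c5=5.
Step 18. [r4c8∈{8}] r4c8 has the single candidate 8, so r4c8=8.
Step 19. [r1c5∈{7}] r1c5 has the single candidate 7 ⇒ r1c5=7.
Step 20. [r5c5∈{8}] r5c5's peers cover all but 8, so r5c5=8.
Step 21. [r3c7∈{5}] r3c7 is down to just 5. So r3c7=5.
Step 22. [r3c3∈{6}] only 6 remains possible at r3c3, so r3c3=6.
Step 23. [r2c5∈{4}] only 4 remains possible at r2c5 ⇒ r2c5=4.
Step 24. [r5c4∈{6}] nothing but 6 survives at r5c4, so r5c4=6.
Step 25. [r6c5∈{9}] r6c5's peers cover all but 9. So r6c5=9.
Step 26. [r3c9∈{3}] only 3 remains possible at r3c9. So r3c9=3.
Step 27. [r8c2∈{6}] only 6 remains possible at r8c2. So r8c2=6.
Step 28. [r3c1∈{4}] nothing but 4 survives at r3c1. So r3c1=4.
Step 29. [r8c8∈{5}] r8c8 has the single candidate 5. So r8c8=5.
Step 30. [r6c8∈{3}] r6c8's peers cover all but 3, so r6c8=3.
Step 31. [r4c6∈{5}] r4c6 is down to just 5, so r4c6=5.
Step 32. [r7c4∈{7}] r7c4 is down to just 7, so r7c4=7.
Step 33. [r8c1∈{7}] r8c1's peers cover all but 7. So r8c1=7.
Step 34. [r1c2∈{3}] r1c2 is down to just 3, so r1c2=3.
Step 35. [r8c9∈{1}] nothing but 1 survives at r8c9 ⇒ r8c9=1.
Step 36. [r5c9∈{2}] only 2 remains possible at r5c9, so r5c9=2.
Step 37. [r4c3∈{2}] nothing but 2 survives at r4c3. So r4c3=2.
Step 38. [r2c7∈{1}] only 1 remains possible at r2c7 ⇒ r2c7=1.

Answer: 5 3 1 2 7 6 4 9 8 / 9 7 8 5 4 3 1 2 6 / 4 2 6 9 1 8 5 7 3 / 6 9 2 1 3 5 7 8 4 / 3 5 4 6 8 7 9 1 2 / 8 1 7 4 9 2 6 3 5 / 2 8 5 7 6 1 3 4 9 / 7 6 9 3 2 4 8 5 1 / 1 4 3 8 5 9 2 6 7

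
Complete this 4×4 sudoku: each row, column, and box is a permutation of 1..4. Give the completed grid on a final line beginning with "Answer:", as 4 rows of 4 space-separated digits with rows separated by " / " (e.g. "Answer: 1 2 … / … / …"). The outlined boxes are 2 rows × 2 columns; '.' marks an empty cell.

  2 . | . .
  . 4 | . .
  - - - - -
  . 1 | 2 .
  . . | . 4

Step 1. [r1c2∈{3}] r1c2 is down to just 3 ⇒ r1c2=3.
Step 2. [r1c4∈{1}] r1c4's peers cover all but 1 ⇒ r1c4=1.
Step 3. [r3c4∈{3}] nothing but 3 survives at r3c4, so r3c4=3.
Step 4. [r2c4∈{2}] r2c4 is down to just 2. So r2c4=2.
Step 5. [r4c2∈{2}] r4c2 has the single candidate 2, so r4c2=2.
Step 6. [r1c3∈{4}] only 4 remains possible at r1c3 ⇒ r1c3=4.
Step 7. [r2c3∈{3}] nothing but 3 survives at r2c3 ⇒ r2c3=3.
Step 8. [r4c3∈{1}] nothing but 1 survives at r4c3 ⇒ r4c3=1.
Step 9. [r2c1∈{1}] only 1 remains possible at r2c1. So r2c1=1.
Step 10. [r3c1∈{4}] r3c1's peers cover all but 4 ⇒ r3c1=4.
Step 11. [r4c1∈{3}] only 3 remains possible at r4c1 ⇒ r4c1=3.

Answer: 2 3 4 1 / 1 4 3 2 / 4 1 2 3 / 3 2 1 4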